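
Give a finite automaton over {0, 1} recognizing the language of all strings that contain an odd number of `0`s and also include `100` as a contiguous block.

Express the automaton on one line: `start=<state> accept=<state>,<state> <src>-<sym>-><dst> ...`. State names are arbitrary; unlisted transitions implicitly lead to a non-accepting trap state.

start=s0 accept=s7 s0-0->s1 s0-1->s2 s1-0->s0 s1-1->s3 s2-0->s4 s2-1->s2 s3-0->s5 s3-1->s3 s4-0->s6 s4-1->s3 s5-0->s7 s5-1->s2 s6-0->s7 s6-1->s6 s7-0->s6 s7-1->s7

Handle the two conditions separately and then intersect. The first has 2 states tracking the count of `0`s modulo 2; the second has 4 states tracking whether and how much of `100` has been seen. A product state is a pair (one from each), accepting exactly when both do.
An 8-state machine:
        0   1  
>  s0   s1  s2 
   s1   s0  s3 
   s2   s4  s2 
   s3   s5  s3 
   s4   s6  s3 
   s5   s7  s2 
   s6   s7  s6 
 * s7   s6  s7 
(> = start, * = accepting)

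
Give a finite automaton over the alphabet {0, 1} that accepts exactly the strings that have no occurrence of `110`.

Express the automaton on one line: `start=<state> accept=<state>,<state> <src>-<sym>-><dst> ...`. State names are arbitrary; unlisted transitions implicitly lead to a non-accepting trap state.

start=q0 accept=q0,q1,q2 q0-0->q0 q0-1->q1 q1-0->q0 q1-1->q2 q2-0->q3 q2-1->q2 q3-0->q3 q3-1->q3

Track partial matches of the forbidden pattern `110`. State q3 is a dead state reached once `110` has occurred; every other state accepts. q0 means no part of `110` is currently matched.
With 4 states:
        0   1  
>* q0   q0  q1 
 * q1   q0  q2 
 * q2   q3  q2 
   q3   q3  q3 
(> = start, * = accepting)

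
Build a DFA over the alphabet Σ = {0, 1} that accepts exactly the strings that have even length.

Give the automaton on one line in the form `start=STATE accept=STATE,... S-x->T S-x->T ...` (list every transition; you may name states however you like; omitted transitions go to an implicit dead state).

Count input length modulo 2: every symbol advances one step around the cycle q0 → q1 → q0. Accept at q0.
With 2 states:
        0   1  
>* q0   q1  q1 
   q1   q0  q0 
(> = start, * = accepting)

start=q0 accept=q0 q0-0->q1 q0-1->q1 q1-0->q0 q1-1->q0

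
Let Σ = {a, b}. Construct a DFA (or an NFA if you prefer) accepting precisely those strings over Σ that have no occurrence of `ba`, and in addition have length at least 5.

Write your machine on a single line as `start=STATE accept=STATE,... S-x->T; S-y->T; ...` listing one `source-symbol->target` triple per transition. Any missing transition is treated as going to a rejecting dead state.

start=q0; accept=q10,q11; q0-a->q1; q0-b->q2; q1-a->q3; q1-b->q4; q2-a->q5; q2-b->q4; q3-a->q6; q3-b->q7; q4-a->q5; q4-b->q7; q5-a->q5; q5-b->q5; q6-a->q8; q6-b->q9; q7-a->q5; q7-b->q9; q8-a->q10; q8-b->q11; q9-a->q5; q9-b->q11; q10-a->q10; q10-b->q11; q11-a->q5; q11-b->q11

Build one automaton per condition and run them in lockstep. The first has 3 states tracking partial matches of the forbidden pattern `ba`; the second has 7 states tracking the input length, saturating at 6. A product state is a pair (one from each), accepting exactly when both do. Equivalent product states are then merged.
With 12 states:
          a    b  
>  q0     q1   q2 
   q1     q3   q4 
   q2     q5   q4 
   q3     q6   q7 
   q4     q5   q7 
   q5     q5   q5 
   q6     q8   q9 
   q7     q5   q9 
   q8    q10  q11 
   q9     q5  q11 
 * q10   q10  q11 
 * q11    q5  q11 
(> = start, * = accepting)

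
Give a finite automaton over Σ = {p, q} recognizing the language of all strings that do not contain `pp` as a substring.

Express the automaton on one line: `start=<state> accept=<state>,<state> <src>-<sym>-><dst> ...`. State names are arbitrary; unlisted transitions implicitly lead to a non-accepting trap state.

This is the complement of 'contains `pp`'. Use the same substring-matching states — s0 through s2 holding how much of `pp` has just been matched — but flip the accepting set: everything except the trap s2 accepts.
3 states suffice.
        p   q  
>* s0   s1  s0 
 * s1   s2  s0 
   s2   s2  s2 
(> = start, * = accepting)

start=s0 accept=s0,s1 s0-p->s1 s0-q->s0 s1-p->s2 s1-q->s0 s2-p->s2 s2-q->s2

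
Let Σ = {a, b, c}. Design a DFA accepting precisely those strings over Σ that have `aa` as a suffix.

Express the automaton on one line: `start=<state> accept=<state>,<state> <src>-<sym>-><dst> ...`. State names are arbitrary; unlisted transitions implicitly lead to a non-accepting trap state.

Remember how much of `aa` the current input suffix matches. State S0 means no match yet; S1 means the last symbol is `a`; S2 means the last 2 symbols are `aa`. Only S2 accepts. On a mismatch, fall back to the longest proper suffix that is still a prefix of `aa`.
3 states suffice.
        a   b   c  
>  S0   S1  S0  S0 
   S1   S2  S0  S0 
 * S2   S2  S0  S0 
(> = start, * = accepting)

start=S0 accept=S2 S0-a->S1 S0-b->S0 S0-c->S0 S1-a->S2 S1-b->S0 S1-c->S0 S2-a->S2 S2-b->S0 S2-c->S0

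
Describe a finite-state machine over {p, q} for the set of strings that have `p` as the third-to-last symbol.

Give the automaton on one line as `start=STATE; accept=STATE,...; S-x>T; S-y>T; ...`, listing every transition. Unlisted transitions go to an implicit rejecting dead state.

start=A; accept=H,I,J,K; A-p>B; A-q>C; B-p>D; B-q>E; C-p>F; C-q>G; D-p>H; D-q>I; E-p>J; E-q>K; F-p>L; F-q>M; G-p>N; G-q>O; H-p>H; H-q>I; I-p>J; I-q>K; J-p>L; J-q>M; K-p>N; K-q>O; L-p>H; L-q>I; M-p>J; M-q>K; N-p>L; N-q>M; O-p>N; O-q>O

Because acceptance depends on a position counted from the end, the machine has to buffer the most recent 3 symbols. Make each state the string of the last up-to-3 symbols read; on input `x` shift the window left and append `x`. Accept when the buffered window has length 3 and begins with `p`.
       p  q 
>  A   B  C 
   B   D  E 
   C   F  G 
   D   H  I 
   E   J  K 
   F   L  M 
   G   N  O 
 * H   H  I 
 * I   J  K 
 * J   L  M 
 * K   N  O 
   L   H  I 
   M   J  K 
   N   L  M 
   O   N  O 
(> = start, * = accepting)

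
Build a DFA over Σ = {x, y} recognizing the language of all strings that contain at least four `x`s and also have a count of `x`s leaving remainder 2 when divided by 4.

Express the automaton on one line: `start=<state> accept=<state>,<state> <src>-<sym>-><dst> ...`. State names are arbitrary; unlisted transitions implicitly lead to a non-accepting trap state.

Build one automaton per condition and run them in lockstep. One (6 states) tracks the count of `x`s, saturating at 5; the other (4 states) tracks the count of `x`s modulo 4. Each combined state is a pair, one component from each; accept when both components accept. After merging equivalent states the machine shrinks.
A 7-state machine:
        x   y  
>  S0   S1  S0 
   S1   S2  S1 
   S2   S3  S2 
   S3   S4  S3 
   S4   S5  S4 
   S5   S6  S5 
 * S6   S3  S6 
(> = start, * = accepting)

start=S0 accept=S6 S0-x->S1 S0-y->S0 S1-x->S2 S1-y->S1 S2-x->S3 S2-y->S2 S3-x->S4 S3-y->S3 S4-x->S5 S4-y->S4 S5-x->S6 S5-y->S5 S6-x->S3 S6-y->S6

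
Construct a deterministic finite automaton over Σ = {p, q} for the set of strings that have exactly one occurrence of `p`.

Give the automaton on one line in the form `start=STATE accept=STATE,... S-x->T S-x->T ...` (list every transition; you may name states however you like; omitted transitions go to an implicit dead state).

start=A accept=B A-p->B A-q->A B-p->C B-q->B C-p->C C-q->C

Count `p`s, saturating at 2: state A means no `p` yet, B means one `p` seen, C means more than one. Each `p` increments (capped at C); other symbols loop. Accept from {B}.
3 states suffice.
       p  q 
>  A   B  A 
 * B   C  B 
   C   C  C 
(> = start, * = accepting)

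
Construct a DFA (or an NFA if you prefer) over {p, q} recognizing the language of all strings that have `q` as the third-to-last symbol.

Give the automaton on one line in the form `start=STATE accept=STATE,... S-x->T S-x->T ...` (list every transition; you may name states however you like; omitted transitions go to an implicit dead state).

start=A accept=L,M,N,O A-p->B A-q->C B-p->D B-q->E C-p->F C-q->G D-p->H D-q->I E-p->J E-q->K F-p->L F-q->M G-p->N G-q->O H-p->H H-q->I I-p->J I-q->K J-p->L J-q->M K-p->N K-q->O L-p->H L-q->I M-p->J M-q->K N-p->L N-q->M O-p->N O-q->O

A DFA must remember the last 3 symbols (since which symbol is third-to-last isn't known until the input ends). Use one state per possible window of the last ≤3 symbols; accept from those whose window starts with `q`.
With 15 states:
       p  q 
>  A   B  C 
   B   D  E 
   C   F  G 
   D   H  I 
   E   J  K 
   F   L  M 
   G   N  O 
   H   H  I 
   I   J  K 
   J   L  M 
   K   N  O 
 * L   H  I 
 * M   J  K 
 * N   L  M 
 * O   N  O 
(> = start, * = accepting)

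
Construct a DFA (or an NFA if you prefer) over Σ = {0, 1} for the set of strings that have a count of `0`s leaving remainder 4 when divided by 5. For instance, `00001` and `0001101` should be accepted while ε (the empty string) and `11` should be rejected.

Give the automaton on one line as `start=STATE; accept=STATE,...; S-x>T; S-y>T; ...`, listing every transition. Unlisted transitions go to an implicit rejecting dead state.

start=A; accept=E; A-0>B; A-1>A; B-0>C; B-1>B; C-0>D; C-1>C; D-0>E; D-1>D; E-0>A; E-1>E

The only thing that matters is how many `0`s have appeared, reduced mod 5. Use one state per residue: A for 0, …, E for 4. Reading `0` moves to the next residue; anything else stays put. E is accepting.
With 5 states:
       0  1 
>  A   B  A 
   B   C  B 
   C   D  C 
   D   E  D 
 * E   A  E 
(> = start, * = accepting)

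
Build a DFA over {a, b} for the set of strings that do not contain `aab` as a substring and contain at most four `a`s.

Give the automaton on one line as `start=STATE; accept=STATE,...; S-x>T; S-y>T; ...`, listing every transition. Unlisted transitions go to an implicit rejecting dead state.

start=S0; accept=S0,S1,S2,S3,S4,S6,S7,S8,S9,S10,S11; S0-a>S1; S0-b>S0; S1-a>S2; S1-b>S3; S2-a>S4; S2-b>S5; S3-a>S6; S3-b>S3; S4-a>S7; S4-b>S5; S5-a>S5; S5-b>S5; S6-a>S4; S6-b>S8; S7-a>S5; S7-b>S5; S8-a>S9; S8-b>S8; S9-a>S7; S9-b>S10; S10-a>S11; S10-b>S10; S11-a>S5; S11-b>S11

Run two small machines in parallel and take their product. The first has 4 states tracking partial matches of the forbidden pattern `aab`; the second has 6 states tracking the count of `a`s, saturating at 5. A product state is a pair (one from each), accepting exactly when both do. Minimizing collapses redundant product states.
          a    b  
>* S0     S1   S0 
 * S1     S2   S3 
 * S2     S4   S5 
 * S3     S6   S3 
 * S4     S7   S5 
   S5     S5   S5 
 * S6     S4   S8 
 * S7     S5   S5 
 * S8     S9   S8 
 * S9     S7  S10 
 * S10   S11  S10 
 * S11    S5  S11 
(> = start, * = accepting)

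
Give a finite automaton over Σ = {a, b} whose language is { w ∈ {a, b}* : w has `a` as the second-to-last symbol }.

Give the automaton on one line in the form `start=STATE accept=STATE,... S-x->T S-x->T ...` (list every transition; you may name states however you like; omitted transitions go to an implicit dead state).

Because acceptance depends on a position counted from the end, the machine has to buffer the most recent 2 symbols. Make each state the string of the last up-to-2 symbols read; on input `x` shift the window left and append `x`. Accept when the buffered window has length 2 and begins with `a`.
A 7-state machine:
        a   b  
>  s0   s1  s2 
   s1   s3  s4 
   s2   s5  s6 
 * s3   s3  s4 
 * s4   s5  s6 
   s5   s3  s4 
   s6   s5  s6 
(> = start, * = accepting)

start=s0 accept=s3,s4 s0-a->s1 s0-b->s2 s1-a->s3 s1-b->s4 s2-a->s5 s2-b->s6 s3-a->s3 s3-b->s4 s4-a->s5 s4-b->s6 s5-a->s3 s5-b->s4 s6-a->s5 s6-b->s6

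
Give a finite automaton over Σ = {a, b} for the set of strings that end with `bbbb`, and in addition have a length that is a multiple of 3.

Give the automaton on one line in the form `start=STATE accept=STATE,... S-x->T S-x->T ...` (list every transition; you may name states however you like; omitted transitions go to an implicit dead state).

Run two small machines in parallel and take their product. The first has 5 states tracking how much of the suffix `bbbb` has currently been matched; the second has 3 states tracking the input length modulo 3. A product state is a pair (one from each), accepting exactly when both do. After merging equivalent states the machine shrinks.
7 states suffice.
        a   b  
>  q0   q1  q1 
   q1   q2  q2 
   q2   q0  q3 
   q3   q1  q4 
   q4   q2  q5 
   q5   q0  q6 
 * q6   q1  q4 
(> = start, * = accepting)

start=q0 accept=q6 q0-a->q1 q0-b->q1 q1-a->q2 q1-b->q2 q2-a->q0 q2-b->q3 q3-a->q1 q3-b->q4 q4-a->q2 q4-b->q5 q5-a->q0 q5-b->q6 q6-a->q1 q6-b->q4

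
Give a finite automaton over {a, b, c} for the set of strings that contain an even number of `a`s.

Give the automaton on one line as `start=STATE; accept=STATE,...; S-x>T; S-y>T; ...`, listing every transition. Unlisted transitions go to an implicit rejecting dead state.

start=q0; accept=q0; q0-a>q1; q0-b>q0; q0-c>q0; q1-a>q0; q1-b>q1; q1-c>q1

Keep the running count of `a`s modulo 2: each `a` advances along the cycle q0 → q1 → q0 while other symbols loop. Accept at q0.
With 2 states:
        a   b   c  
>* q0   q1  q0  q0 
   q1   q0  q1  q1 
(> = start, * = accepting)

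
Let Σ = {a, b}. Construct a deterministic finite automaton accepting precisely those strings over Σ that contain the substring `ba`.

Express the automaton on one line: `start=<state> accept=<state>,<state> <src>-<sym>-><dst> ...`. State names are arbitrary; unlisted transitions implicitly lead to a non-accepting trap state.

start=s0 accept=s2 s0-a->s0 s0-b->s1 s1-a->s2 s1-b->s1 s2-a->s2 s2-b->s2

Track how much of `ba` has been matched so far: state s0 is no progress, s2 is the absorbing accept state reached once `ba` has occurred. Intermediate states record partial matches; on a mismatch, fall back to the longest reusable overlap.
A 3-state machine:
        a   b  
>  s0   s0  s1 
   s1   s2  s1 
 * s2   s2  s2 
(> = start, * = accepting)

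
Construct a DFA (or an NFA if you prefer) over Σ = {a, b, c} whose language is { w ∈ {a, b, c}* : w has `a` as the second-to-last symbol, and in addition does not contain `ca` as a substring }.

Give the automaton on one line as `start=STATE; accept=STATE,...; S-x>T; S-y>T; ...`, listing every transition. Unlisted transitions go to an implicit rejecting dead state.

Handle the two conditions separately and then intersect. One (13 states) tracks the last 2 symbols read; the other (3 states) tracks partial matches of the forbidden pattern `ca`. Each combined state is a pair, one component from each; accept when both components accept. After merging equivalent states the machine shrinks.
A 7-state machine:
        a   b   c  
>  s0   s1  s0  s2 
   s1   s3  s4  s5 
   s2   s6  s0  s2 
 * s3   s3  s4  s5 
 * s4   s1  s0  s2 
 * s5   s6  s0  s2 
   s6   s6  s6  s6 
(> = start, * = accepting)

start=s0; accept=s3,s4,s5; s0-a>s1; s0-b>s0; s0-c>s2; s1-a>s3; s1-b>s4; s1-c>s5; s2-a>s6; s2-b>s0; s2-c>s2; s3-a>s3; s3-b>s4; s3-c>s5; s4-a>s1; s4-b>s0; s4-c>s2; s5-a>s6; s5-b>s0; s5-c>s2; s6-a>s6; s6-b>s6; s6-c>s6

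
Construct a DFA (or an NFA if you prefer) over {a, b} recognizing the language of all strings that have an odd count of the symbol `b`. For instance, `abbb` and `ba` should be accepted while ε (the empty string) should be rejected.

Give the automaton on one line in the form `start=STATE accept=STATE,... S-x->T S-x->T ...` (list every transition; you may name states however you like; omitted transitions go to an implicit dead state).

start=q0 accept=q1 q0-a->q0 q0-b->q1 q1-a->q1 q1-b->q0

Keep the running count of `b`s modulo 2: each `b` advances along the cycle q0 → q1 → q0 while other symbols loop. Accept at q1.
2 states suffice.
        a   b  
>  q0   q0  q1 
 * q1   q1  q0 
(> = start, * = accepting)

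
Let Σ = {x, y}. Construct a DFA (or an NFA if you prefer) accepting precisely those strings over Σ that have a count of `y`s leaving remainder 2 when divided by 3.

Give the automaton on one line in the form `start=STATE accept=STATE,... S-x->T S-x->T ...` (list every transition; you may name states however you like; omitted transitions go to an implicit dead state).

Keep the running count of `y`s modulo 3: each `y` advances along the cycle A → B → C → A while other symbols loop. Accept at C.
With 3 states:
       x  y 
>  A   A  B 
   B   B  C 
 * C   C  A 
(> = start, * = accepting)

start=A accept=C A-x->A A-y->B B-x->B B-y->C C-x->C C-y->A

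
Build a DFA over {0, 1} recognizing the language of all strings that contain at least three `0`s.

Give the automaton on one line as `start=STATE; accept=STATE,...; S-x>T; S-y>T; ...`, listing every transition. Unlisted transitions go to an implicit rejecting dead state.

start=S0; accept=S3,S4; S0-0>S1; S0-1>S0; S1-0>S2; S1-1>S1; S2-0>S3; S2-1>S2; S3-0>S4; S3-1>S3; S4-0>S4; S4-1>S4

Count `0`s, saturating at 4: states S0 through S3 mean 0 through 3 `0`s seen; S4 means more than 3. Each `0` increments (capped at S4); other symbols loop. Accept from {S3, S4}.
        0   1  
>  S0   S1  S0 
   S1   S2  S1 
   S2   S3  S2 
 * S3   S4  S3 
 * S4   S4  S4 
(> = start, * = accepting)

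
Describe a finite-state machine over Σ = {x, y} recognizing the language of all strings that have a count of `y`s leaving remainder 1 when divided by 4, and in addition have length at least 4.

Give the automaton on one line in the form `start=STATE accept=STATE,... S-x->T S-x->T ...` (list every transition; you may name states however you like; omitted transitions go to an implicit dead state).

start=S0 accept=S9 S0-x->S1 S0-y->S2 S1-x->S3 S1-y->S4 S2-x->S4 S2-y->S5 S3-x->S6 S3-y->S7 S4-x->S7 S4-y->S5 S5-x->S5 S5-y->S8 S6-x->S6 S6-y->S9 S7-x->S9 S7-y->S5 S8-x->S8 S8-y->S6 S9-x->S9 S9-y->S5

Handle the two conditions separately and then intersect. One (4 states) tracks the count of `y`s modulo 4; the other (6 states) tracks the input length, saturating at 5. Each combined state is a pair, one component from each; accept when both components accept. Minimizing collapses redundant product states.
A 10-state machine:
        x   y  
>  S0   S1  S2 
   S1   S3  S4 
   S2   S4  S5 
   S3   S6  S7 
   S4   S7  S5 
   S5   S5  S8 
   S6   S6  S9 
   S7   S9  S5 
   S8   S8  S6 
 * S9   S9  S5 
(> = start, * = accepting)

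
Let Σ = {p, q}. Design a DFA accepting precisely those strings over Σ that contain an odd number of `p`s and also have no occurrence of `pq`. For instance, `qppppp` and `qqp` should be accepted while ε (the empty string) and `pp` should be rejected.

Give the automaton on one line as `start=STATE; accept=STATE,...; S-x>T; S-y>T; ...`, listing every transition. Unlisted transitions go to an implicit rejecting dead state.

Handle the two conditions separately and then intersect. One (2 states) tracks the count of `p`s modulo 2; the other (3 states) tracks partial matches of the forbidden pattern `pq`. Each combined state is a pair, one component from each; accept when both components accept. Equivalent product states are then merged.
4 states suffice.
        p   q  
>  S0   S1  S0 
 * S1   S2  S3 
   S2   S1  S3 
   S3   S3  S3 
(> = start, * = accepting)

start=S0; accept=S1; S0-p>S1; S0-q>S0; S1-p>S2; S1-q>S3; S2-p>S1; S2-q>S3; S3-p>S3; S3-q>S3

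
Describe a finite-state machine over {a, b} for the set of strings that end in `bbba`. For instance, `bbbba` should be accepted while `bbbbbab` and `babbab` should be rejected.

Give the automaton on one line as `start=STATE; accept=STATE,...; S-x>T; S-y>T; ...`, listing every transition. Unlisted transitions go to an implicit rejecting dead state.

start=S0; accept=S4; S0-a>S0; S0-b>S1; S1-a>S0; S1-b>S2; S2-a>S0; S2-b>S3; S3-a>S4; S3-b>S3; S4-a>S0; S4-b>S1

Let each state record the length of the longest suffix of the input read so far that is also a prefix of `bbba`. S1 means the last symbol is `b`; S2 means the last 2 symbols are `bb`; S3 means the last 3 symbols are `bbb`; S4 means the last 4 symbols are `bbba`. Accept only at S4, where the string currently ends in `bbba`.
A 5-state machine:
        a   b  
>  S0   S0  S1 
   S1   S0  S2 
   S2   S0  S3 
   S3   S4  S3 
 * S4   S0  S1 
(> = start, * = accepting)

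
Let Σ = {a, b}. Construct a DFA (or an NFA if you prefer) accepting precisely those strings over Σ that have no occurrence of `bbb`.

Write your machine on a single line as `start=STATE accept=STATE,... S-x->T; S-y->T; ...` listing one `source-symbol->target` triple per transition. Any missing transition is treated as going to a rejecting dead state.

This is the complement of 'contains `bbb`'. Use the same substring-matching states — s0 through s3 holding how much of `bbb` has just been matched — but flip the accepting set: everything except the trap s3 accepts.
With 4 states:
        a   b  
>* s0   s0  s1 
 * s1   s0  s2 
 * s2   s0  s3 
   s3   s3  s3 
(> = start, * = accepting)

start=s0; accept=s0,s1,s2; s0-a->s0; s0-b->s1; s1-a->s0; s1-b->s2; s2-a->s0; s2-b->s3; s3-a->s3; s3-b->s3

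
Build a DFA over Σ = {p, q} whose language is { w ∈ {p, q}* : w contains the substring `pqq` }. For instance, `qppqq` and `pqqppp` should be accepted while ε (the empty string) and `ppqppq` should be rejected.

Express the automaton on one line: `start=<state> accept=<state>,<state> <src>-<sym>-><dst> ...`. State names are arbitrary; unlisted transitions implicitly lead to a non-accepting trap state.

Track how much of `pqq` has been matched so far: state s0 is no progress, s3 is the absorbing accept state reached once `pqq` has occurred. Intermediate states record partial matches; on a mismatch, fall back to the longest reusable overlap.
With 4 states:
        p   q  
>  s0   s1  s0 
   s1   s1  s2 
   s2   s1  s3 
 * s3   s3  s3 
(> = start, * = accepting)

start=s0 accept=s3 s0-p->s1 s0-q->s0 s1-p->s1 s1-q->s2 s2-p->s1 s2-q->s3 s3-p->s3 s3-q->s3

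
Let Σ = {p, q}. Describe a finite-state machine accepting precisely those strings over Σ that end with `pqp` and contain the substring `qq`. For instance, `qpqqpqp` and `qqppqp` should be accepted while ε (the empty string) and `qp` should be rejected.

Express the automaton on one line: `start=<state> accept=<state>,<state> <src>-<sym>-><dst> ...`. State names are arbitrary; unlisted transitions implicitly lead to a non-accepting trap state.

Run two small machines in parallel and take their product. The first has 4 states tracking how much of the suffix `pqp` has currently been matched; the second has 3 states tracking whether and how much of `qq` has been seen. A product state is a pair (one from each), accepting exactly when both do. Equivalent product states are then merged.
With 6 states:
       p  q 
>  A   A  B 
   B   A  C 
   C   D  C 
   D   D  E 
   E   F  C 
 * F   D  E 
(> = start, * = accepting)

start=A accept=F A-p->A A-q->B B-p->A B-q->C C-p->D C-q->C D-p->D D-q->E E-p->F E-q->C F-p->D F-q->E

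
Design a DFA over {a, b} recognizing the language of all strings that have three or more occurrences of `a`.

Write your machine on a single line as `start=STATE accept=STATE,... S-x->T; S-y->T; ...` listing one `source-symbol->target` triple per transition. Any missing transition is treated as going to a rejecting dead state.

Count `a`s, saturating at 4: states S0 through S3 mean 0 through 3 `a`s seen; S4 means more than 3. Each `a` increments (capped at S4); other symbols loop. Accept from {S3, S4}.
        a   b  
>  S0   S1  S0 
   S1   S2  S1 
   S2   S3  S2 
 * S3   S4  S3 
 * S4   S4  S4 
(> = start, * = accepting)

start=S0; accept=S3,S4; S0-a->S1; S0-b->S0; S1-a->S2; S1-b->S1; S2-a->S3; S2-b->S2; S3-a->S4; S3-b->S3; S4-a->S4; S4-b->S4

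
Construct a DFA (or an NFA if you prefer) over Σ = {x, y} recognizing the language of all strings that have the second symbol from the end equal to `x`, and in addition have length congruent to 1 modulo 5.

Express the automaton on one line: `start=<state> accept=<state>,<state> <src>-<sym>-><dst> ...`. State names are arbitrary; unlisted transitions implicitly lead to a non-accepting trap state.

Run two small machines in parallel and take their product. The first has 7 states tracking the last 2 symbols read; the second has 5 states tracking the input length modulo 5. A product state is a pair (one from each), accepting exactly when both do.
With 23 states:
          x    y  
>  q0     q1   q2 
   q1     q3   q4 
   q2     q5   q6 
   q3     q7   q8 
   q4     q9  q10 
   q5     q7   q8 
   q6     q9  q10 
   q7    q11  q12 
   q8    q13  q14 
   q9    q11  q12 
   q10   q13  q14 
   q11   q15  q16 
   q12   q17  q18 
   q13   q15  q16 
   q14   q17  q18 
   q15   q19  q20 
   q16   q21  q22 
   q17   q19  q20 
   q18   q21  q22 
 * q19    q3   q4 
 * q20    q5   q6 
   q21    q3   q4 
   q22    q5   q6 
(> = start, * = accepting)

start=q0 accept=q19,q20 q0-x->q1 q0-y->q2 q1-x->q3 q1-y->q4 q2-x->q5 q2-y->q6 q3-x->q7 q3-y->q8 q4-x->q9 q4-y->q10 q5-x->q7 q5-y->q8 q6-x->q9 q6-y->q10 q7-x->q11 q7-y->q12 q8-x->q13 q8-y->q14 q9-x->q11 q9-y->q12 q10-x->q13 q10-y->q14 q11-x->q15 q11-y->q16 q12-x->q17 q12-y->q18 q13-x->q15 q13-y->q16 q14-x->q17 q14-y->q18 q15-x->q19 q15-y->q20 q16-x->q21 q16-y->q22 q17-x->q19 q17-y->q20 q18-x->q21 q18-y->q22 q19-x->q3 q19-y->q4 q20-x->q5 q20-y->q6 q21-x->q3 q21-y->q4 q22-x->q5 q22-y->q6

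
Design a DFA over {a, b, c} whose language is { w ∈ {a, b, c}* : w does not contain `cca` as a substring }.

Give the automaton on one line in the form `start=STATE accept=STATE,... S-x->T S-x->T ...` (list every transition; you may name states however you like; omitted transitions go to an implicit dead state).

start=q0 accept=q0,q1,q2 q0-a->q0 q0-b->q0 q0-c->q1 q1-a->q0 q1-b->q0 q1-c->q2 q2-a->q3 q2-b->q0 q2-c->q2 q3-a->q3 q3-b->q3 q3-c->q3

This is the complement of 'contains `cca`'. Use the same substring-matching states — q0 through q3 holding how much of `cca` has just been matched — but flip the accepting set: everything except the trap q3 accepts.
With 4 states:
        a   b   c  
>* q0   q0  q0  q1 
 * q1   q0  q0  q2 
 * q2   q3  q0  q2 
   q3   q3  q3  q3 
(> = start, * = accepting)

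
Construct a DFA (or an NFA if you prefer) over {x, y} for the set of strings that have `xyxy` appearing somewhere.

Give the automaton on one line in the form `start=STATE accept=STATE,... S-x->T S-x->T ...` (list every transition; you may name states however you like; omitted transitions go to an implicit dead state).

States s0..s3 record the length of the longest prefix of `xyxy` that matches the current input suffix. Reaching s4 means `xyxy` has been seen, and we stay there forever. Accept from s4.
A 5-state machine:
        x   y  
>  s0   s1  s0 
   s1   s1  s2 
   s2   s3  s0 
   s3   s1  s4 
 * s4   s4  s4 
(> = start, * = accepting)

start=s0 accept=s4 s0-x->s1 s0-y->s0 s1-x->s1 s1-y->s2 s2-x->s3 s2-y->s0 s3-x->s1 s3-y->s4 s4-x->s4 s4-y->s4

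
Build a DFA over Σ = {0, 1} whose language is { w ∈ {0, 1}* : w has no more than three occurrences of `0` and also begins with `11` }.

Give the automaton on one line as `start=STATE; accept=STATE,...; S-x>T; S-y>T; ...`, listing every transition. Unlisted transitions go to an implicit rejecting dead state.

start=s0; accept=s4,s6,s8,s9; s0-0>s1; s0-1>s2; s1-0>s3; s1-1>s1; s2-0>s1; s2-1>s4; s3-0>s5; s3-1>s3; s4-0>s6; s4-1>s4; s5-0>s7; s5-1>s5; s6-0>s8; s6-1>s6; s7-0>s7; s7-1>s7; s8-0>s9; s8-1>s8; s9-0>s10; s9-1>s9; s10-0>s10; s10-1>s10

Build one automaton per condition and run them in lockstep. One (5 states) tracks the count of `0`s, saturating at 4; the other (4 states) tracks whether the input so far still matches the prefix `11`. Each combined state is a pair, one component from each; accept when both components accept.
With 11 states:
          0    1  
>  s0     s1   s2 
   s1     s3   s1 
   s2     s1   s4 
   s3     s5   s3 
 * s4     s6   s4 
   s5     s7   s5 
 * s6     s8   s6 
   s7     s7   s7 
 * s8     s9   s8 
 * s9    s10   s9 
   s10   s10  s10 
(> = start, * = accepting)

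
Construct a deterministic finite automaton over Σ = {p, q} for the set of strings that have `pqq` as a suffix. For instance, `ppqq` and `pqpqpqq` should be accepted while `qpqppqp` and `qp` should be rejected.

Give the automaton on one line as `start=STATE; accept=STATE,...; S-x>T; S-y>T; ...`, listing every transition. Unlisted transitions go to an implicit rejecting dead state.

start=A; accept=D; A-p>B; A-q>A; B-p>B; B-q>C; C-p>B; C-q>D; D-p>B; D-q>A

Let each state record the length of the longest suffix of the input read so far that is also a prefix of `pqq`. B means the last symbol is `p`; C means the last 2 symbols are `pq`; D means the last 3 symbols are `pqq`. Accept only at D, where the string currently ends in `pqq`.
With 4 states:
       p  q 
>  A   B  A 
   B   B  C 
   C   B  D 
 * D   B  A 
(> = start, * = accepting)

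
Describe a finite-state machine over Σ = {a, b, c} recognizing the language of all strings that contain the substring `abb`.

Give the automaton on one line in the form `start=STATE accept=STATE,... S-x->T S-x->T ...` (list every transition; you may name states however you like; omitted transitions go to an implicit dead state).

States s0..s2 record the length of the longest prefix of `abb` that matches the current input suffix. Reaching s3 means `abb` has been seen, and we stay there forever. Accept from s3.
4 states suffice.
        a   b   c  
>  s0   s1  s0  s0 
   s1   s1  s2  s0 
   s2   s1  s3  s0 
 * s3   s3  s3  s3 
(> = start, * = accepting)

start=s0 accept=s3 s0-a->s1 s0-b->s0 s0-c->s0 s1-a->s1 s1-b->s2 s1-c->s0 s2-a->s1 s2-b->s3 s2-c->s0 s3-a->s3 s3-b->s3 s3-c->s3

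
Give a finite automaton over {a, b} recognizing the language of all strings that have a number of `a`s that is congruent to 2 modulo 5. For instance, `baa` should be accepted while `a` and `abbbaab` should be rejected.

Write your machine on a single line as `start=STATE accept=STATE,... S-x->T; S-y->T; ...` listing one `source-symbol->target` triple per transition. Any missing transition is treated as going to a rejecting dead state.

The only thing that matters is how many `a`s have appeared, reduced mod 5. Use one state per residue: s0 for 0, …, s4 for 4. Reading `a` moves to the next residue; anything else stays put. s2 is accepting.
5 states suffice.
        a   b  
>  s0   s1  s0 
   s1   s2  s1 
 * s2   s3  s2 
   s3   s4  s3 
   s4   s0  s4 
(> = start, * = accepting)

start=s0; accept=s2; s0-a->s1; s0-b->s0; s1-a->s2; s1-b->s1; s2-a->s3; s2-b->s2; s3-a->s4; s3-b->s3; s4-a->s0; s4-b->s4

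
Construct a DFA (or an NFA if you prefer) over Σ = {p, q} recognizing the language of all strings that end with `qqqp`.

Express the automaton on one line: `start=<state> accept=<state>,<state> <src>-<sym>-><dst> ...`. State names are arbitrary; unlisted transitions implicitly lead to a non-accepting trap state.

Remember how much of `qqqp` the current input suffix matches. State A means no match yet; B means the last symbol is `q`; C means the last 2 symbols are `qq`; D means the last 3 symbols are `qqq`; E means the last 4 symbols are `qqqp`. Only E accepts. On a mismatch, fall back to the longest proper suffix that is still a prefix of `qqqp`.
5 states suffice.
       p  q 
>  A   A  B 
   B   A  C 
   C   A  D 
   D   E  D 
 * E   A  B 
(> = start, * = accepting)

start=A accept=E A-p->A A-q->B B-p->A B-q->C C-p->A C-q->D D-p->E D-q->D E-p->A E-q->B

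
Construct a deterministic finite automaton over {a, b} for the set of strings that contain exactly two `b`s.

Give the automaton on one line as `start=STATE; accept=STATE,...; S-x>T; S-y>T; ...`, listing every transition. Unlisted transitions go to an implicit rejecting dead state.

start=q0; accept=q2; q0-a>q0; q0-b>q1; q1-a>q1; q1-b>q2; q2-a>q2; q2-b>q3; q3-a>q3; q3-b>q3

Count `b`s, saturating at 3: states q0 through q2 mean 0 through 2 `b`s seen; q3 means more than 2. Each `b` increments (capped at q3); other symbols loop. Accept from {q2}.
A 4-state machine:
        a   b  
>  q0   q0  q1 
   q1   q1  q2 
 * q2   q2  q3 
   q3   q3  q3 
(> = start, * = accepting)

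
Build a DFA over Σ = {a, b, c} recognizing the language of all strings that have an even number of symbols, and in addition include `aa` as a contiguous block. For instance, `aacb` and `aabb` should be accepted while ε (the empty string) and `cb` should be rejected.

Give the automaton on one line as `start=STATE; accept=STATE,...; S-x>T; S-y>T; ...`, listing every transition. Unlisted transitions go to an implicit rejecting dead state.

start=s0; accept=s3; s0-a>s1; s0-b>s2; s0-c>s2; s1-a>s3; s1-b>s0; s1-c>s0; s2-a>s4; s2-b>s0; s2-c>s0; s3-a>s5; s3-b>s5; s3-c>s5; s4-a>s5; s4-b>s2; s4-c>s2; s5-a>s3; s5-b>s3; s5-c>s3

Handle the two conditions separately and then intersect. The first has 2 states tracking the input length modulo 2; the second has 3 states tracking whether and how much of `aa` has been seen. A product state is a pair (one from each), accepting exactly when both do.
A 6-state machine:
        a   b   c  
>  s0   s1  s2  s2 
   s1   s3  s0  s0 
   s2   s4  s0  s0 
 * s3   s5  s5  s5 
   s4   s5  s2  s2 
   s5   s3  s3  s3 
(> = start, * = accepting)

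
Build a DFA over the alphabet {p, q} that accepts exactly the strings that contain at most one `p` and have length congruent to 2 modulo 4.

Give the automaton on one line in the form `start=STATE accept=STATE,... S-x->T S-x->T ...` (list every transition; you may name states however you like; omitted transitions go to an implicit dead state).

start=A accept=E,F A-p->B A-q->C B-p->D B-q->E C-p->E C-q->F D-p->G D-q->G E-p->G E-q->H F-p->H F-q->I G-p->J G-q->J H-p->J H-q->K I-p->K I-q->A J-p->L J-q->L K-p->L K-q->B L-p->D L-q->D

Handle the two conditions separately and then intersect. One (3 states) tracks the count of `p`s, saturating at 2; the other (4 states) tracks the input length modulo 4. Each combined state is a pair, one component from each; accept when both components accept.
A 12-state machine:
       p  q 
>  A   B  C 
   B   D  E 
   C   E  F 
   D   G  G 
 * E   G  H 
 * F   H  I 
   G   J  J 
   H   J  K 
   I   K  A 
   J   L  L 
   K   L  B 
   L   D  D 
(> = start, * = accepting)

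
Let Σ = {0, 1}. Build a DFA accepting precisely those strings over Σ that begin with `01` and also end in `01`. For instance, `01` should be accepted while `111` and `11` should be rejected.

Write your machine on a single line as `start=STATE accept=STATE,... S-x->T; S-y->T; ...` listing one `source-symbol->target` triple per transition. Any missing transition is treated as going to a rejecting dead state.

Run two small machines in parallel and take their product. The first has 4 states tracking whether the input so far still matches the prefix `01`; the second has 3 states tracking how much of the suffix `01` has currently been matched. A product state is a pair (one from each), accepting exactly when both do.
        0   1  
>  q0   q1  q2 
   q1   q3  q4 
   q2   q3  q2 
   q3   q3  q5 
 * q4   q6  q7 
   q5   q3  q2 
   q6   q6  q4 
   q7   q6  q7 
(> = start, * = accepting)

start=q0; accept=q4; q0-0->q1; q0-1->q2; q1-0->q3; q1-1->q4; q2-0->q3; q2-1->q2; q3-0->q3; q3-1->q5; q4-0->q6; q4-1->q7; q5-0->q3; q5-1->q2; q6-0->q6; q6-1->q4; q7-0->q6; q7-1->q7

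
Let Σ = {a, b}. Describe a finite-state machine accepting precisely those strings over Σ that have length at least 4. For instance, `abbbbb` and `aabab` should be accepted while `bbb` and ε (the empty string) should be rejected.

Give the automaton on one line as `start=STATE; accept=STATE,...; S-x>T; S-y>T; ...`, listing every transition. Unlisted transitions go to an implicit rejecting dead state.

We only need to distinguish lengths 0, 1, …, 4, and '>4'. Chain s0 → s1 → s2 → s3 → s4 → s5 on every symbol, with s5 looping. Accepting states: {s4, s5}.
A 6-state machine:
        a   b  
>  s0   s1  s1 
   s1   s2  s2 
   s2   s3  s3 
   s3   s4  s4 
 * s4   s5  s5 
 * s5   s5  s5 
(> = start, * = accepting)

start=s0; accept=s4,s5; s0-a>s1; s0-b>s1; s1-a>s2; s1-b>s2; s2-a>s3; s2-b>s3; s3-a>s4; s3-b>s4; s4-a>s5; s4-b>s5; s5-a>s5; s5-b>s5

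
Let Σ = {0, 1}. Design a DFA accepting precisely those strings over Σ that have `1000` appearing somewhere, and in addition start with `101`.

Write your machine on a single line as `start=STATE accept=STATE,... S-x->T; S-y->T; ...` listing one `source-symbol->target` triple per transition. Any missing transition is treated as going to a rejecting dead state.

start=A; accept=L; A-0->B; A-1->C; B-0->B; B-1->D; C-0->E; C-1->D; D-0->F; D-1->D; E-0->G; E-1->H; F-0->G; F-1->D; G-0->I; G-1->D; H-0->J; H-1->H; I-0->I; I-1->I; J-0->K; J-1->H; K-0->L; K-1->H; L-0->L; L-1->L

Run two small machines in parallel and take their product. One (5 states) tracks whether and how much of `1000` has been seen; the other (5 states) tracks whether the input so far still matches the prefix `101`. Each combined state is a pair, one component from each; accept when both components accept.
       0  1 
>  A   B  C 
   B   B  D 
   C   E  D 
   D   F  D 
   E   G  H 
   F   G  D 
   G   I  D 
   H   J  H 
   I   I  I 
   J   K  H 
   K   L  H 
 * L   L  L 
(> = start, * = accepting)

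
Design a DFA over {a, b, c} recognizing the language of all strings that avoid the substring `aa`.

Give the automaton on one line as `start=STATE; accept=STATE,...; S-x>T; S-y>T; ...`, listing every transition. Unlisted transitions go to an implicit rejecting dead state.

start=s0; accept=s0,s1; s0-a>s1; s0-b>s0; s0-c>s0; s1-a>s2; s1-b>s0; s1-c>s0; s2-a>s2; s2-b>s2; s2-c>s2

Track partial matches of the forbidden pattern `aa`. State s2 is a dead state reached once `aa` has occurred; every other state accepts. s0 means no part of `aa` is currently matched.
A 3-state machine:
        a   b   c  
>* s0   s1  s0  s0 
 * s1   s2  s0  s0 
   s2   s2  s2  s2 
(> = start, * = accepting)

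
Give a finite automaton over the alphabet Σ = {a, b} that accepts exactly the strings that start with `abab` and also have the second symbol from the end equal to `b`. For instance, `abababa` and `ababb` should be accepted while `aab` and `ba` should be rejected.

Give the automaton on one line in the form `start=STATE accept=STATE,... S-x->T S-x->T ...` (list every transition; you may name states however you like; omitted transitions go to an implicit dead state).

Build one automaton per condition and run them in lockstep. The first has 6 states tracking whether the input so far still matches the prefix `abab`; the second has 7 states tracking the last 2 symbols read. A product state is a pair (one from each), accepting exactly when both do.
          a    b  
>  S0     S1   S2 
   S1     S3   S4 
   S2     S5   S6 
   S3     S3   S7 
   S4     S8   S6 
   S5     S3   S7 
   S6     S5   S6 
   S7     S5   S6 
   S8     S3   S9 
   S9    S10  S11 
 * S10   S12   S9 
 * S11   S10  S11 
   S12   S12   S9 
(> = start, * = accepting)

start=S0 accept=S10,S11 S0-a->S1 S0-b->S2 S1-a->S3 S1-b->S4 S2-a->S5 S2-b->S6 S3-a->S3 S3-b->S7 S4-a->S8 S4-b->S6 S5-a->S3 S5-b->S7 S6-a->S5 S6-b->S6 S7-a->S5 S7-b->S6 S8-a->S3 S8-b->S9 S9-a->S10 S9-b->S11 S10-a->S12 S10-b->S9 S11-a->S10 S11-b->S11 S12-a->S12 S12-b->S9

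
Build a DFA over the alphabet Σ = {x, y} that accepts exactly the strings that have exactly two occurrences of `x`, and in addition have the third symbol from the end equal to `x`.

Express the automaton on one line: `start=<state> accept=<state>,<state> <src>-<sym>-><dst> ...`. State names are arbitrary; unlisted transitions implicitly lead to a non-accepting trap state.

start=S0 accept=S5,S6,S8 S0-x->S1 S0-y->S0 S1-x->S2 S1-y->S3 S2-x->S4 S2-y->S5 S3-x->S6 S3-y->S7 S4-x->S4 S4-y->S4 S5-x->S4 S5-y->S8 S6-x->S4 S6-y->S9 S7-x->S10 S7-y->S7 S8-x->S4 S8-y->S4 S9-x->S4 S9-y->S8 S10-x->S4 S10-y->S9

Handle the two conditions separately and then intersect. One (4 states) tracks the count of `x`s, saturating at 3; the other (15 states) tracks the last 3 symbols read. Each combined state is a pair, one component from each; accept when both components accept. After merging equivalent states the machine shrinks.
An 11-state machine:
          x    y  
>  S0     S1   S0 
   S1     S2   S3 
   S2     S4   S5 
   S3     S6   S7 
   S4     S4   S4 
 * S5     S4   S8 
 * S6     S4   S9 
   S7    S10   S7 
 * S8     S4   S4 
   S9     S4   S8 
   S10    S4   S9 
(> = start, * = accepting)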